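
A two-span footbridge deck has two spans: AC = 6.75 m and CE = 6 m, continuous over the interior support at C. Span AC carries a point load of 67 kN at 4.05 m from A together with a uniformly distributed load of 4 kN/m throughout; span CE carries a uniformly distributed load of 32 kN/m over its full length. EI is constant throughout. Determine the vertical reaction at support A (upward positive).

R_A = 21.66 kN

Insert a hinge at C; M_C is the redundant, and each span becomes simply supported.
Rotations at C on the released spans (each span's end-slope, ×1/EI):
  span AC: point load 67 at a = 4.05: Pab(L + a)/(6LEI) = 195.4/EI
  span AC: UDL 4: wL³/(24EI) = 51.26/EI
  span CE: UDL 32: wL³/(24EI) = 288/EI
  relative rotation θ_0 = (246.6 + 288)/EI = 534.6/EI
A unit hogging moment at C produces rotation L₁/(3EI) + L₂/(3EI) = 4.25/EI.
Slope continuity at C: θ_0 = M_C·4.25/EI, so M_C = 534.6/4.25 = 125.8 kN·m (hogging).
Span AC, ΣM about A with M_C applied at C: R_C^{AC}·6.75 = 362.5 + 125.8, so R_C^{AC} = 72.34 kN and R_A = 94 − 72.34 = 21.66 kN.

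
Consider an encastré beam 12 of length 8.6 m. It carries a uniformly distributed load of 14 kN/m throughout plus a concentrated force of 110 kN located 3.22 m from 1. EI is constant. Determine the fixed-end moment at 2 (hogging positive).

M_2 = 169.3 kN·m

Take the two fixed-end moments M_1, M_2 as redundants; the released structure is the simple span 12.
Simple-span end rotations at 1 and 2 under the given loads:
  at 1: UDL 14: wL³/(24EI) = 371/EI
  at 2: UDL 14: wL³/(24EI) = 371/EI
  at 1: point load 110 at a = 3.22: Pab(L + b)/(6LEI) = 516.3/EI
  at 2: point load 110 at a = 3.22: Pab(L + a)/(6LEI) = 436.5/EI
  θ_10 = 887.3/EI,  θ_20 = 807.5/EI
Flexibility coefficients: a unit moment at one end gives L/(3EI) there and L/(6EI) at the far end, so f₁₁ = f₂₂ = 2.867/EI and f₁₂ = f₂₁ = 1.433/EI.
Compatibility — zero rotation at each built-in end:
  2.867 M_1 + 1.433 M_2 = 887.3
  1.433 M_1 + 2.867 M_2 = 807.5
Solving the pair gives M_1 = 224.9 kN·m and M_2 = 169.3 kN·m (hogging).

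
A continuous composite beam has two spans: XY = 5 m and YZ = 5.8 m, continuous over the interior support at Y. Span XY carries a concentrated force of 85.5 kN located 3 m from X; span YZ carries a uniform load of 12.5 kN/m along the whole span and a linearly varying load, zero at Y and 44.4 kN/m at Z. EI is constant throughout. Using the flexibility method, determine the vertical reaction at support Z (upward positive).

Release continuity at Y by inserting a hinge; the redundant is the internal moment M_Y. The primary structure is two simply-supported spans XY and YZ.
End slopes at the hinge Y, treating each span as simply supported:
  span XY: point load 85.5 at a = 3: Pab(L + a)/(6LEI) = 136.8/EI
  span YZ: UDL 12.5: wL³/(24EI) = 101.6/EI
  span YZ: triangular load, peak 44.4: 7w₀L³/(360EI) = 168.4/EI
  relative rotation θ_0 = (136.8 + 270.1)/EI = 406.9/EI
A unit hogging moment at Y produces rotation L₁/(3EI) + L₂/(3EI) = 3.6/EI.
Slope continuity at Y: θ_0 = M_Y·3.6/EI, so M_Y = 406.9/3.6 = 113 kN·m (hogging).
Span YZ, ΣM about Z: R_Y^{YZ}·5.8 = 459.2 + 113, so R_Y^{YZ} = 98.66 kN and R_Z = 201.3 − 98.66 = 102.6 kN.

R_Z = 102.6 kN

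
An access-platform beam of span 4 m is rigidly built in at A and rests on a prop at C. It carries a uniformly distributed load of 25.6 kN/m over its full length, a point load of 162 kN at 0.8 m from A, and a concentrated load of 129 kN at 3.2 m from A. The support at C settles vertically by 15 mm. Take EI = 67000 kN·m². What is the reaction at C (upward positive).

R_C = 91.18 kN

Choose R_C as the redundant. The primary structure is the cantilever fixed at A.
Free-end deflection of the primary structure under the applied loading (downward +):
  UDL 25.6: wL⁴/(8EI) = 819.2/EI
  point load 162 at a = 0.8: Pa²(3L − a)/(6EI) = 193.5/EI
  point load 129 at a = 3.2: Pa²(3L − a)/(6EI) = 1937/EI
  δ_0 = 2950/EI
Tip deflection under a unit load at C: L³/(3EI) = 21.33/EI.
With EI = 67000 kN·m²: δ_0 = 0.044032 m and δ_{CC} = 0.000318 m/kN.
Compatibility — the beam at C must follow the support down by 0.015 m: δ_0 − R_C·δ_{CC} = 0.015, so R_C = (0.044032 − 0.015)/0.000318 = 91.18 kN.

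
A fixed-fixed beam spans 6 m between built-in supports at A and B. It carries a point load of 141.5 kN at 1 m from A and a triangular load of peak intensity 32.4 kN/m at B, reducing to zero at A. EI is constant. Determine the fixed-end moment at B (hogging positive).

M_B = 77.97 kN·m

Release both end moments; the primary structure is a simply-supported span AB with redundants M_A and M_B.
Simple-span end rotations at A and B under the given loads:
  at A: point load 141.5 at a = 1: Pab(L + b)/(6LEI) = 216.2/EI
  at B: point load 141.5 at a = 1: Pab(L + a)/(6LEI) = 137.6/EI
  at A: triangular load, peak 32.4: 7w₀L³/(360EI) = 136.1/EI
  at B: triangular load, peak 32.4: w₀L³/(45EI) = 155.5/EI
  θ_A0 = 352.3/EI,  θ_B0 = 293.1/EI
Flexibility coefficients: a unit moment at one end gives L/(3EI) there and L/(6EI) at the far end, so f₁₁ = f₂₂ = 2/EI and f₁₂ = f₂₁ = 1/EI.
Compatibility — zero rotation at each built-in end:
  2 M_A + 1 M_B = 352.3
  1 M_A + 2 M_B = 293.1
Solving the pair gives M_A = 137.1 kN·m and M_B = 77.97 kN·m (hogging).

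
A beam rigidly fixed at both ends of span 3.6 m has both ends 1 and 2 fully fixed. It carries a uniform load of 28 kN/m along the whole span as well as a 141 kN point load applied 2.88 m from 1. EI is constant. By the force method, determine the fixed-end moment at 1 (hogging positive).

M_1 = 46.48 kN·m

Release both end moments; the primary structure is a simply-supported span 12 with redundants M_1 and M_2.
End rotations of the released simple span under the applied load (×1/EI):
  at 1: UDL 28: wL³/(24EI) = 54.43/EI
  at 2: UDL 28: wL³/(24EI) = 54.43/EI
  at 1: point load 141 at a = 2.88: Pab(L + b)/(6LEI) = 58.48/EI
  at 2: point load 141 at a = 2.88: Pab(L + a)/(6LEI) = 87.71/EI
  θ_10 = 112.9/EI,  θ_20 = 142.1/EI
Flexibility coefficients: a unit moment at one end gives L/(3EI) there and L/(6EI) at the far end, so f₁₁ = f₂₂ = 1.2/EI and f₁₂ = f₂₁ = 0.6/EI.
Compatibility — zero rotation at each built-in end:
  1.2 M_1 + 0.6 M_2 = 112.9
  0.6 M_1 + 1.2 M_2 = 142.1
Solving the pair gives M_1 = 46.48 kN·m and M_2 = 95.21 kN·m (hogging).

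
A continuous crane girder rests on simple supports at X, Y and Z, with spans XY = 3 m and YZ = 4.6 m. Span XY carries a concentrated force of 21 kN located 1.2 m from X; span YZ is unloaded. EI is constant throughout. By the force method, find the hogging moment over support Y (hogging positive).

M_Y = 4.178 kN·m

Take M_Y as the redundant. Released structure: two simple spans XY and YZ with a hinge at Y.
End slopes at the hinge Y, treating each span as simply supported:
  span XY: point load 21 at a = 1.2: Pab(L + a)/(6LEI) = 10.58/EI
  relative rotation θ_0 = (10.58 + 0)/EI = 10.58/EI
A unit hogging moment at Y produces rotation L₁/(3EI) + L₂/(3EI) = 2.533/EI.
Compatibility: M_Y·(L₁+L₂)/(3EI) = θ_0, giving M_Y = 4.178 kN·m (hogging).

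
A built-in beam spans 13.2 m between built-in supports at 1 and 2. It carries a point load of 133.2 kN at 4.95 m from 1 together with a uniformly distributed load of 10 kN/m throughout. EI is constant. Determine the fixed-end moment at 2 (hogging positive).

Release both end moments; the primary structure is a simply-supported span 12 with redundants M_1 and M_2.
Simple-span end rotations at 1 and 2 under the given loads:
  at 1: point load 133.2 at a = 4.95: Pab(L + b)/(6LEI) = 1473/EI
  at 2: point load 133.2 at a = 4.95: Pab(L + a)/(6LEI) = 1247/EI
  at 1: UDL 10: wL³/(24EI) = 958.3/EI
  at 2: UDL 10: wL³/(24EI) = 958.3/EI
  θ_10 = 2432/EI,  θ_20 = 2205/EI
Flexibility coefficients: a unit moment at one end gives L/(3EI) there and L/(6EI) at the far end, so f₁₁ = f₂₂ = 4.4/EI and f₁₂ = f₂₁ = 2.2/EI.
Compatibility — zero rotation at each built-in end:
  4.4 M_1 + 2.2 M_2 = 2432
  2.2 M_1 + 4.4 M_2 = 2205
Solving the pair gives M_1 = 402.8 kN·m and M_2 = 299.7 kN·m (hogging).

M_2 = 299.7 kN·m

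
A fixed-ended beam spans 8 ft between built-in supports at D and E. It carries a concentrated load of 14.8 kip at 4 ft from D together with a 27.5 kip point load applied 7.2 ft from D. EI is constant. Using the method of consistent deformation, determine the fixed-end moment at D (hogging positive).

M_D = 16.78 kip·ft

Take the two fixed-end moments M_D, M_E as redundants; the released structure is the simple span DE.
Simple-span end rotations at D and E under the given loads:
  at D: point load 14.8 at a = 4: Pab(L + b)/(6LEI) = 59.2/EI
  at E: point load 14.8 at a = 4: Pab(L + a)/(6LEI) = 59.2/EI
  at D: point load 27.5 at a = 7.2: Pab(L + b)/(6LEI) = 29.04/EI
  at E: point load 27.5 at a = 7.2: Pab(L + a)/(6LEI) = 50.16/EI
  θ_D0 = 88.24/EI,  θ_E0 = 109.4/EI
Flexibility coefficients: a unit moment at one end gives L/(3EI) there and L/(6EI) at the far end, so f₁₁ = f₂₂ = 2.667/EI and f₁₂ = f₂₁ = 1.333/EI.
Compatibility — zero rotation at each built-in end:
  2.667 M_D + 1.333 M_E = 88.24
  1.333 M_D + 2.667 M_E = 109.4
Solving the pair gives M_D = 16.78 kip·ft and M_E = 32.62 kip·ft (hogging).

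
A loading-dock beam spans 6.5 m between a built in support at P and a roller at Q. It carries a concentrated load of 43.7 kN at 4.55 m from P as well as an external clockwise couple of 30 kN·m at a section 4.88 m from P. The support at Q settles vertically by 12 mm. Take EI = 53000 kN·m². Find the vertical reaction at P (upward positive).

R_P = 19.53 kN

Release the roller at Q. Primary structure: cantilever fixed at P.
Primary-structure tip deflection at Q by superposition:
  point load 43.7 at a = 4.55: Pa²(3L − a)/(6EI) = 2254/EI
  clockwise couple 30 at a = 4.88: M₀a(2L − a)/(2EI) = 594.4/EI
  δ_0 = 2849/EI
Tip deflection under a unit load at Q: L³/(3EI) = 91.54/EI.
With EI = 53000 kN·m²: δ_0 = 0.053747 m and δ_{QQ} = 0.001727 m/kN.
Compatibility — the beam at Q must follow the support down by 0.012 m: δ_0 − R_Q·δ_{QQ} = 0.012, so R_Q = (0.053747 − 0.012)/0.001727 = 24.17 kN.
Vertical equilibrium: R_P = ΣP − R_Q = 43.7 − 24.17 = 19.53 kN.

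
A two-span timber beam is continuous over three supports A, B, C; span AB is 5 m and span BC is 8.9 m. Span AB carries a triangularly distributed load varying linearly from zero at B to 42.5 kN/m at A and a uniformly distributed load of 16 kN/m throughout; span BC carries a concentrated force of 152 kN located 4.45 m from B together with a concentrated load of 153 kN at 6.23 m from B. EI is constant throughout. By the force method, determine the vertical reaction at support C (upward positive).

Insert a hinge at B; M_B is the redundant, and each span becomes simply supported.
Discontinuity in slope at B on the released structure — sum the simple-span end rotations:
  span AB: triangular load, peak 42.5: 7w₀L³/(360EI) = 103.3/EI
  span AB: UDL 16: wL³/(24EI) = 83.33/EI
  span BC: point load 152 at a = 4.45: Pab(L + b)/(6LEI) = 752.5/EI
  span BC: point load 153 at a = 6.23: Pab(L + b)/(6LEI) = 551.4/EI
  relative rotation θ_0 = (186.6 + 1304)/EI = 1491/EI
A unit hogging moment at B produces rotation L₁/(3EI) + L₂/(3EI) = 4.633/EI.
Compatibility: M_B·(L₁+L₂)/(3EI) = θ_0, giving M_B = 321.7 kN·m (hogging).
Span BC, ΣM about C: R_B^{BC}·8.9 = 1085 + 321.7, so R_B^{BC} = 158 kN and R_C = 305 − 158 = 147 kN.

R_C = 147 kN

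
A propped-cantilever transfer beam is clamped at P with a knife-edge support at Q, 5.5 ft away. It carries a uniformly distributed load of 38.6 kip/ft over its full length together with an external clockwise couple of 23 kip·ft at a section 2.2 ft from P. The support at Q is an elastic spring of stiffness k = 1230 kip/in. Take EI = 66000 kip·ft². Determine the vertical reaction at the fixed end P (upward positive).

R_P = 134.9 kip

Remove the prop at Q; the released (primary) structure is a cantilever built in at P.
Primary-structure tip deflection at Q by superposition:
  UDL 38.6: wL⁴/(8EI) = 4415/EI
  clockwise couple 23 at a = 2.2: M₀a(2L − a)/(2EI) = 222.6/EI
  δ_0 = 4638/EI
Flexibility coefficient — unit upward force at Q: δ_{QQ} = L³/(3EI) = 55.46/EI.
With EI = 66000 kip·ft²: δ_0 = 0.07027 ft and δ_{QQ} = 0.00084 ft/kip.
Compatibility — the spring shortens by R_Q/k under the reaction it provides: δ_0 − R_Q·δ_{QQ} = R_Q/k. With 1/k = 1/(1230×12) ft/kip = 0.000068 ft/kip, R_Q = δ_0 / (δ_{QQ} + 1/k) = 0.07027 / (0.00084 + 0.000068) = 77.39 kip.
Vertical equilibrium: R_P = ΣP − R_Q = 212.3 − 77.39 = 134.9 kip.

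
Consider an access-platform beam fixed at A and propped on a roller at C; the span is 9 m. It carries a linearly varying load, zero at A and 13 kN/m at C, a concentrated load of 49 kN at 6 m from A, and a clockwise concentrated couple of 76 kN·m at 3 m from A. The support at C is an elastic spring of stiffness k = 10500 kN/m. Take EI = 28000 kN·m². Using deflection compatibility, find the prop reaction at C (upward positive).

Release the roller at C. Primary structure: cantilever fixed at A.
Free-end deflection of the primary structure under the applied loading (downward +):
  triangular load, peak 13 at the free end: 11w₀L⁴/(120EI) = 7819/EI
  point load 49 at a = 6: Pa²(3L − a)/(6EI) = 6174/EI
  clockwise couple 76 at a = 3: M₀a(2L − a)/(2EI) = 1710/EI
  δ_0 = 15703/EI
Tip deflection under a unit load at C: L³/(3EI) = 243/EI.
With EI = 28000 kN·m²: δ_0 = 0.5608 m and δ_{CC} = 0.008679 m/kN.
Compatibility — the spring shortens by R_C/k under the reaction it provides: δ_0 − R_C·δ_{CC} = R_C/k. With 1/k = 0.000095 m/kN, R_C = δ_0 / (δ_{CC} + 1/k) = 0.5608 / (0.008679 + 0.000095) = 63.92 kN.

R_C = 63.92 kN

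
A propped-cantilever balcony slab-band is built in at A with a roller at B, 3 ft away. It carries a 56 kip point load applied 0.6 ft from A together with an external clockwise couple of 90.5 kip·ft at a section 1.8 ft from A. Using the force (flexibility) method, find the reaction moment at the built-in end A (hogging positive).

M_A = 0.662 kip·ft

Take the reaction at B as the redundant and release it; the primary structure is a cantilever fixed at A.
Downward deflection at the released point B due to the loads:
  point load 56 at a = 0.6: Pa²(3L − a)/(6EI) = 28.22/EI
  clockwise couple 90.5 at a = 1.8: M₀a(2L − a)/(2EI) = 342.1/EI
  δ_0 = 370.3/EI
Tip deflection under a unit load at B: L³/(3EI) = 9/EI.
Compatibility at B: δ_0 − R_B·δ_{BB} = 0, so R_B = 370.3/9 = 41.15 kip.
Moment equilibrium about A: M_A = Σ(load moments about A) − R_B·L = 124.1 − 41.15×3 = 0.662 kip·ft.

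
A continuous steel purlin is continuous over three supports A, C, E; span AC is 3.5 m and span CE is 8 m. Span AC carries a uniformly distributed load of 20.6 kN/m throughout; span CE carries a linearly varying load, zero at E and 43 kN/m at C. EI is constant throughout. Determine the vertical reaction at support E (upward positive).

R_E = 40.18 kN

Insert a hinge at C; M_C is the redundant, and each span becomes simply supported.
Discontinuity in slope at C on the released structure — sum the simple-span end rotations:
  span AC: UDL 20.6: wL³/(24EI) = 36.8/EI
  span CE: triangular load, peak 43: w₀L³/(45EI) = 489.2/EI
  relative rotation θ_0 = (36.8 + 489.2)/EI = 526/EI
A unit hogging moment at C produces rotation L₁/(3EI) + L₂/(3EI) = 3.833/EI.
Compatibility: M_C·(L₁+L₂)/(3EI) = θ_0, giving M_C = 137.2 kN·m (hogging).
Span CE, ΣM about E: R_C^{CE}·8 = 917.3 + 137.2, so R_C^{CE} = 131.8 kN and R_E = 172 − 131.8 = 40.18 kN.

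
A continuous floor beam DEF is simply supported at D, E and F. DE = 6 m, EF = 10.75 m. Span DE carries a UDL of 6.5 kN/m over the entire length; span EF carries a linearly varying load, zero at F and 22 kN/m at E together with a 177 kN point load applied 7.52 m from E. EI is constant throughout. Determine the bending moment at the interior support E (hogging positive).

M_E = 286.2 kN·m

Release continuity at E by inserting a hinge; the redundant is the internal moment M_E. The primary structure is two simply-supported spans DE and EF.
Discontinuity in slope at E on the released structure — sum the simple-span end rotations:
  span DE: UDL 6.5: wL³/(24EI) = 58.5/EI
  span EF: triangular load, peak 22: w₀L³/(45EI) = 607.3/EI
  span EF: point load 177 at a = 7.52: Pab(L + b)/(6LEI) = 931.8/EI
  relative rotation θ_0 = (58.5 + 1539)/EI = 1598/EI
A unit hogging moment at E produces rotation L₁/(3EI) + L₂/(3EI) = 5.583/EI.
Compatibility: M_E·(L₁+L₂)/(3EI) = θ_0, giving M_E = 286.2 kN·m (hogging).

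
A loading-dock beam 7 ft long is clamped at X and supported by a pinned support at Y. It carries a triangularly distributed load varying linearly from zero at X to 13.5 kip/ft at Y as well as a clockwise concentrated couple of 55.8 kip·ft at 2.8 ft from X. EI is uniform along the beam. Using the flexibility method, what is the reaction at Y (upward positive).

R_Y = 33.64 kip

Remove the prop at Y; the released (primary) structure is a cantilever built in at X.
Primary-structure tip deflection at Y by superposition:
  triangular load, peak 13.5 at the free end: 11w₀L⁴/(120EI) = 2971/EI
  clockwise couple 55.8 at a = 2.8: M₀a(2L − a)/(2EI) = 874.9/EI
  δ_0 = 3846/EI
Tip deflection under a unit load at Y: L³/(3EI) = 114.3/EI.
The prop prevents deflection at Y: R_Y = δ_0/δ_{YY} = 3846/114.3 = 33.64 kip.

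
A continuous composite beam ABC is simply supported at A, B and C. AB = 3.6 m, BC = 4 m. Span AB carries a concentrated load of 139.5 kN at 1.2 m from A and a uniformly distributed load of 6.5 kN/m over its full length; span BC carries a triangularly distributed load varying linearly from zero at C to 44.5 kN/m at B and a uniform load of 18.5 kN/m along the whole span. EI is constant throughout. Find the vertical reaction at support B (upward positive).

R_B = 199.2 kN

Release continuity at B by inserting a hinge; the redundant is the internal moment M_B. The primary structure is two simply-supported spans AB and BC.
End slopes at the hinge B, treating each span as simply supported:
  span AB: point load 139.5 at a = 1.2: Pab(L + a)/(6LEI) = 89.28/EI
  span AB: UDL 6.5: wL³/(24EI) = 12.64/EI
  span BC: triangular load, peak 44.5: w₀L³/(45EI) = 63.29/EI
  span BC: UDL 18.5: wL³/(24EI) = 49.33/EI
  relative rotation θ_0 = (101.9 + 112.6)/EI = 214.5/EI
A unit hogging moment at B produces rotation L₁/(3EI) + L₂/(3EI) = 2.533/EI.
Slope continuity at B: θ_0 = M_B·2.533/EI, so M_B = 214.5/2.533 = 84.69 kN·m (hogging).
Span AB, ΣM about A with M_B applied at B: R_B^{AB}·3.6 = 209.5 + 84.69, so R_B^{AB} = 81.72 kN and R_A = 162.9 − 81.72 = 81.18 kN.
Span BC, ΣM about C: R_B^{BC}·4 = 385.3 + 84.69, so R_B^{BC} = 117.5 kN and R_C = 163 − 117.5 = 45.5 kN.
R_B = 81.72 + 117.5 = 199.2 kN.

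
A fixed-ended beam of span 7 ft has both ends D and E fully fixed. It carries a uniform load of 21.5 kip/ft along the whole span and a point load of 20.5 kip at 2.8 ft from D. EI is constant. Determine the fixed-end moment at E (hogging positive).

M_E = 101.6 kip·ft

Release both end moments; the primary structure is a simply-supported span DE with redundants M_D and M_E.
On the primary (simply-supported) span, the end slopes from the loading are:
  at D: UDL 21.5: wL³/(24EI) = 307.3/EI
  at E: UDL 21.5: wL³/(24EI) = 307.3/EI
  at D: point load 20.5 at a = 2.8: Pab(L + b)/(6LEI) = 64.29/EI
  at E: point load 20.5 at a = 2.8: Pab(L + a)/(6LEI) = 56.25/EI
  θ_D0 = 371.6/EI,  θ_E0 = 363.5/EI
Flexibility coefficients: a unit moment at one end gives L/(3EI) there and L/(6EI) at the far end, so f₁₁ = f₂₂ = 2.333/EI and f₁₂ = f₂₁ = 1.167/EI.
Compatibility — zero rotation at each built-in end:
  2.333 M_D + 1.167 M_E = 371.6
  1.167 M_D + 2.333 M_E = 363.5
Solving the pair gives M_D = 108.5 kip·ft and M_E = 101.6 kip·ft (hogging).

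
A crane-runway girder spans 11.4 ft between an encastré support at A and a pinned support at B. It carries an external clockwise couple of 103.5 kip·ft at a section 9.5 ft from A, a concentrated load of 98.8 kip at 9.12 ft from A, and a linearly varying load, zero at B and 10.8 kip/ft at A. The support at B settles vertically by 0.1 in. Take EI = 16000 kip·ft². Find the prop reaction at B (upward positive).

R_B = 94.84 kip

Take the reaction at B as the redundant and release it; the primary structure is a cantilever fixed at A.
Free-end deflection of the primary structure under the applied loading (downward +):
  clockwise couple 103.5 at a = 9.5: M₀a(2L − a)/(2EI) = 6539/EI
  point load 98.8 at a = 9.12: Pa²(3L − a)/(6EI) = 34350/EI
  triangular load, peak 10.8 at the fixed end: w₀L⁴/(30EI) = 6080/EI
  δ_0 = 46969/EI
Flexibility coefficient — unit upward force at B: δ_{BB} = L³/(3EI) = 493.8/EI.
With EI = 16000 kip·ft²: δ_0 = 2.9355 ft and δ_{BB} = 0.030866 ft/kip.
Compatibility — the beam at B must follow the support down by 0.008333 ft: δ_0 − R_B·δ_{BB} = 0.008333, so R_B = (2.9355 − 0.008333)/0.030866 = 94.84 kip.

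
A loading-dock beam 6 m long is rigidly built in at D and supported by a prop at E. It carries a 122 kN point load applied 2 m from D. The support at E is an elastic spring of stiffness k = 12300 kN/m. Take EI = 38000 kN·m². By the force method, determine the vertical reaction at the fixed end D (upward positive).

Take the reaction at E as the redundant and release it; the primary structure is a cantilever fixed at D.
Downward deflection at the released point E due to the loads:
  point load 122 at a = 2: Pa²(3L − a)/(6EI) = 1301/EI
Flexibility coefficient — unit upward force at E: δ_{EE} = L³/(3EI) = 72/EI.
With EI = 38000 kN·m²: δ_0 = 0.034246 m and δ_{EE} = 0.001895 m/kN.
Compatibility — the spring shortens by R_E/k under the reaction it provides: δ_0 − R_E·δ_{EE} = R_E/k. With 1/k = 0.000081 m/kN, R_E = δ_0 / (δ_{EE} + 1/k) = 0.034246 / (0.001895 + 0.000081) = 17.33 kN.
Vertical equilibrium: R_D = ΣP − R_E = 122 − 17.33 = 104.7 kN.

R_D = 104.7 kN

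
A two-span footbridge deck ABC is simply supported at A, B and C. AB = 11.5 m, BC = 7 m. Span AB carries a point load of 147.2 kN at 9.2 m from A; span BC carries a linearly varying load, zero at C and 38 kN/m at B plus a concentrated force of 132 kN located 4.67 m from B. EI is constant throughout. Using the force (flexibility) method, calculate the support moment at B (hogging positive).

Take M_B as the redundant. Released structure: two simple spans AB and BC with a hinge at B.
End slopes at the hinge B, treating each span as simply supported:
  span AB: point load 147.2 at a = 9.2: Pab(L + a)/(6LEI) = 934.4/EI
  span BC: triangular load, peak 38: w₀L³/(45EI) = 289.6/EI
  span BC: point load 132 at a = 4.67: Pab(L + b)/(6LEI) = 319.1/EI
  relative rotation θ_0 = (934.4 + 608.7)/EI = 1543/EI
A unit hogging moment at B produces rotation L₁/(3EI) + L₂/(3EI) = 6.167/EI.
Slope continuity at B: θ_0 = M_B·6.167/EI, so M_B = 1543/6.167 = 250.2 kN·m (hogging).

M_B = 250.2 kN·m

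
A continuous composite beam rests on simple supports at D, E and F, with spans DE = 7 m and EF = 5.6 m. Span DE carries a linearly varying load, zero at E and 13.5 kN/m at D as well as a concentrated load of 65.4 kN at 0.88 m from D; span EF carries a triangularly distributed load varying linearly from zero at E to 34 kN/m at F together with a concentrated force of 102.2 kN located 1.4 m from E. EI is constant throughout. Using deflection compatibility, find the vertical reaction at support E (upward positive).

Release continuity at E by inserting a hinge; the redundant is the internal moment M_E. The primary structure is two simply-supported spans DE and EF.
Discontinuity in slope at E on the released structure — sum the simple-span end rotations:
  span DE: triangular load, peak 13.5: 7w₀L³/(360EI) = 90.04/EI
  span DE: point load 65.4 at a = 0.88: Pab(L + a)/(6LEI) = 66.08/EI
  span EF: triangular load, peak 34: 7w₀L³/(360EI) = 116.1/EI
  span EF: point load 102.2 at a = 1.4: Pab(L + b)/(6LEI) = 175.3/EI
  relative rotation θ_0 = (156.1 + 291.4)/EI = 447.5/EI
A unit hogging moment at E produces rotation L₁/(3EI) + L₂/(3EI) = 4.2/EI.
Slope continuity at E: θ_0 = M_E·4.2/EI, so M_E = 447.5/4.2 = 106.5 kN·m (hogging).
Span DE, ΣM about D with M_E applied at E: R_E^{DE}·7 = 167.8 + 106.5, so R_E^{DE} = 39.19 kN and R_D = 112.7 − 39.19 = 73.46 kN.
Span EF, ΣM about F: R_E^{EF}·5.6 = 606.9 + 106.5, so R_E^{EF} = 127.4 kN and R_F = 197.4 − 127.4 = 69.99 kN.
R_E = 39.19 + 127.4 = 166.6 kN.

R_E = 166.6 kN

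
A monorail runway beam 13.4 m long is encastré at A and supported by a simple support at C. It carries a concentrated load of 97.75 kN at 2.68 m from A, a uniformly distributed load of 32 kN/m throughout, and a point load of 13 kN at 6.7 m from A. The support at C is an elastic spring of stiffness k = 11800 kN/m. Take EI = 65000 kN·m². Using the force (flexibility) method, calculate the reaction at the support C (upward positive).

R_C = 169.2 kN

Take the reaction at C as the redundant and release it; the primary structure is a cantilever fixed at A.
Downward deflection at the released point C due to the loads:
  point load 97.75 at a = 2.68: Pa²(3L − a)/(6EI) = 4390/EI
  UDL 32: wL⁴/(8EI) = 128967/EI
  point load 13 at a = 6.7: Pa²(3L − a)/(6EI) = 3258/EI
  δ_0 = 136616/EI
Tip deflection under a unit load at C: L³/(3EI) = 802/EI.
With EI = 65000 kN·m²: δ_0 = 2.1018 m and δ_{CC} = 0.012339 m/kN.
Compatibility — the spring shortens by R_C/k under the reaction it provides: δ_0 − R_C·δ_{CC} = R_C/k. With 1/k = 0.000085 m/kN, R_C = δ_0 / (δ_{CC} + 1/k) = 2.1018 / (0.012339 + 0.000085) = 169.2 kN.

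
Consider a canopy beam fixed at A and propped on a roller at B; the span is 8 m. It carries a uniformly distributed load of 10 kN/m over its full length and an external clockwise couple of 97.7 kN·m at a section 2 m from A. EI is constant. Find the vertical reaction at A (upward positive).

Remove the prop at B; the released (primary) structure is a cantilever built in at A.
Downward deflection at the released point B due to the loads:
  UDL 10: wL⁴/(8EI) = 5120/EI
  clockwise couple 97.7 at a = 2: M₀a(2L − a)/(2EI) = 1368/EI
  δ_0 = 6488/EI
Flexibility coefficient — unit upward force at B: δ_{BB} = L³/(3EI) = 170.7/EI.
Compatibility at B: δ_0 − R_B·δ_{BB} = 0, so R_B = 6488/170.7 = 38.01 kN.
Vertical equilibrium: R_A = ΣP − R_B = 80 − 38.01 = 41.99 kN.

R_A = 41.99 kN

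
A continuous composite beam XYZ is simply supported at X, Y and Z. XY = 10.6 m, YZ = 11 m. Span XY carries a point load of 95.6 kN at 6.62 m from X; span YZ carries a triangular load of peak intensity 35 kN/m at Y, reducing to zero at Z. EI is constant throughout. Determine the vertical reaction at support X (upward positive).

Release continuity at Y by inserting a hinge; the redundant is the internal moment M_Y. The primary structure is two simply-supported spans XY and YZ.
Rotations at Y on the released spans (each span's end-slope, ×1/EI):
  span XY: point load 95.6 at a = 6.62: Pab(L + a)/(6LEI) = 682/EI
  span YZ: triangular load, peak 35: w₀L³/(45EI) = 1035/EI
  relative rotation θ_0 = (682 + 1035)/EI = 1717/EI
A unit hogging moment at Y produces rotation L₁/(3EI) + L₂/(3EI) = 7.2/EI.
Compatibility: M_Y·(L₁+L₂)/(3EI) = θ_0, giving M_Y = 238.5 kN·m (hogging).
Span XY, ΣM about X with M_Y applied at Y: R_Y^{XY}·10.6 = 632.9 + 238.5, so R_Y^{XY} = 82.21 kN and R_X = 95.6 − 82.21 = 13.39 kN.

R_X = 13.39 kN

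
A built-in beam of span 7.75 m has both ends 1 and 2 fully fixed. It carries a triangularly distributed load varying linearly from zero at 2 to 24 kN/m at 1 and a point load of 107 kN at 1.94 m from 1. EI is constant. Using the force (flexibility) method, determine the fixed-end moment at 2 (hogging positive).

M_2 = 87 kN·m

Release both end moments; the primary structure is a simply-supported span 12 with redundants M_1 and M_2.
End rotations of the released simple span under the applied load (×1/EI):
  at 1: triangular load, peak 24: w₀L³/(45EI) = 248.3/EI
  at 2: triangular load, peak 24: 7w₀L³/(360EI) = 217.2/EI
  at 1: point load 107 at a = 1.94: Pab(L + b)/(6LEI) = 351.7/EI
  at 2: point load 107 at a = 1.94: Pab(L + a)/(6LEI) = 251.3/EI
  θ_10 = 600/EI,  θ_20 = 468.5/EI
Flexibility coefficients: a unit moment at one end gives L/(3EI) there and L/(6EI) at the far end, so f₁₁ = f₂₂ = 2.583/EI and f₁₂ = f₂₁ = 1.292/EI.
Compatibility — zero rotation at each built-in end:
  2.583 M_1 + 1.292 M_2 = 600
  1.292 M_1 + 2.583 M_2 = 468.5
Solving the pair gives M_1 = 188.7 kN·m and M_2 = 87 kN·m (hogging).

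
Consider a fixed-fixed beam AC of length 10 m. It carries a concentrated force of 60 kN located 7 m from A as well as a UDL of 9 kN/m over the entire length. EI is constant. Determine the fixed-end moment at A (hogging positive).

M_A = 112.8 kN·m

Release both end moments; the primary structure is a simply-supported span AC with redundants M_A and M_C.
End rotations of the released simple span under the applied load (×1/EI):
  at A: point load 60 at a = 7: Pab(L + b)/(6LEI) = 273/EI
  at C: point load 60 at a = 7: Pab(L + a)/(6LEI) = 357/EI
  at A: UDL 9: wL³/(24EI) = 375/EI
  at C: UDL 9: wL³/(24EI) = 375/EI
  θ_A0 = 648/EI,  θ_C0 = 732/EI
Flexibility coefficients: a unit moment at one end gives L/(3EI) there and L/(6EI) at the far end, so f₁₁ = f₂₂ = 3.333/EI and f₁₂ = f₂₁ = 1.667/EI.
Compatibility — zero rotation at each built-in end:
  3.333 M_A + 1.667 M_C = 648
  1.667 M_A + 3.333 M_C = 732
Solving the pair gives M_A = 112.8 kN·m and M_C = 163.2 kN·m (hogging).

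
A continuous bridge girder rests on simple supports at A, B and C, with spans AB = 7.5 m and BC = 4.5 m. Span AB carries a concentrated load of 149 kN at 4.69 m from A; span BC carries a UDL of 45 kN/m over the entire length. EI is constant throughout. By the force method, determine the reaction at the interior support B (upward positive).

R_B = 256.9 kN

Take M_B as the redundant. Released structure: two simple spans AB and BC with a hinge at B.
Discontinuity in slope at B on the released structure — sum the simple-span end rotations:
  span AB: point load 149 at a = 4.69: Pab(L + a)/(6LEI) = 531.9/EI
  span BC: UDL 45: wL³/(24EI) = 170.9/EI
  relative rotation θ_0 = (531.9 + 170.9)/EI = 702.8/EI
A unit hogging moment at B produces rotation L₁/(3EI) + L₂/(3EI) = 4/EI.
Slope continuity at B: θ_0 = M_B·4/EI, so M_B = 702.8/4 = 175.7 kN·m (hogging).
Span AB, ΣM about A with M_B applied at B: R_B^{AB}·7.5 = 698.8 + 175.7, so R_B^{AB} = 116.6 kN and R_A = 149 − 116.6 = 32.4 kN.
Span BC, ΣM about C: R_B^{BC}·4.5 = 455.6 + 175.7, so R_B^{BC} = 140.3 kN and R_C = 202.5 − 140.3 = 62.21 kN.
R_B = 116.6 + 140.3 = 256.9 kN.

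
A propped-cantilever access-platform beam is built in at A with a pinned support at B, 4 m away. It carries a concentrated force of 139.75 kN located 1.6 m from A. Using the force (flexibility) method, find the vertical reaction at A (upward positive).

Remove the prop at B; the released (primary) structure is a cantilever built in at A.
Deflection at B on the released cantilever, summing each load's contribution:
  point load 139.75 at a = 1.6: Pa²(3L − a)/(6EI) = 620.1/EI
Tip deflection under a unit load at B: L³/(3EI) = 21.33/EI.
Compatibility at B: δ_0 − R_B·δ_{BB} = 0, so R_B = 620.1/21.33 = 29.07 kN.
Vertical equilibrium: R_A = ΣP − R_B = 139.8 − 29.07 = 110.7 kN.

R_A = 110.7 kN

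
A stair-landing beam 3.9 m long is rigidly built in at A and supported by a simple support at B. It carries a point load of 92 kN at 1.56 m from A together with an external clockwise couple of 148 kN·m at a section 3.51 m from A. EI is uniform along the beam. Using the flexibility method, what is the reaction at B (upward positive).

Remove the prop at B; the released (primary) structure is a cantilever built in at A.
Deflection at B on the released cantilever, summing each load's contribution:
  point load 92 at a = 1.56: Pa²(3L − a)/(6EI) = 378.4/EI
  clockwise couple 148 at a = 3.51: M₀a(2L − a)/(2EI) = 1114/EI
  δ_0 = 1493/EI
Tip deflection under a unit load at B: L³/(3EI) = 19.77/EI.
The prop prevents deflection at B: R_B = δ_0/δ_{BB} = 1493/19.77 = 75.49 kN.

R_B = 75.49 kN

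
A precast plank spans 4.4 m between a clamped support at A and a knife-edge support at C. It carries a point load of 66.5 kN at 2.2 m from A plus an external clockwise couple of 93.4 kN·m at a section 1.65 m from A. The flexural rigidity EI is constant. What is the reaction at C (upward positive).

Take the reaction at C as the redundant and release it; the primary structure is a cantilever fixed at A.
Downward deflection at the released point C due to the loads:
  point load 66.5 at a = 2.2: Pa²(3L − a)/(6EI) = 590.1/EI
  clockwise couple 93.4 at a = 1.65: M₀a(2L − a)/(2EI) = 550.9/EI
  δ_0 = 1141/EI
Flexibility coefficient — unit upward force at C: δ_{CC} = L³/(3EI) = 28.39/EI.
The prop prevents deflection at C: R_C = δ_0/δ_{CC} = 1141/28.39 = 40.18 kN.

R_C = 40.18 kN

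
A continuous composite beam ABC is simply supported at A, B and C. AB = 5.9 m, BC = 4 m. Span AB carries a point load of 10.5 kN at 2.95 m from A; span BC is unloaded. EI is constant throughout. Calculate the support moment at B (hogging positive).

Take M_B as the redundant. Released structure: two simple spans AB and BC with a hinge at B.
Discontinuity in slope at B on the released structure — sum the simple-span end rotations:
  span AB: point load 10.5 at a = 2.95: Pab(L + a)/(6LEI) = 22.84/EI
  relative rotation θ_0 = (22.84 + 0)/EI = 22.84/EI
A unit hogging moment at B produces rotation L₁/(3EI) + L₂/(3EI) = 3.3/EI.
Slope continuity at B: θ_0 = M_B·3.3/EI, so M_B = 22.84/3.3 = 6.922 kN·m (hogging).

M_B = 6.922 kN·m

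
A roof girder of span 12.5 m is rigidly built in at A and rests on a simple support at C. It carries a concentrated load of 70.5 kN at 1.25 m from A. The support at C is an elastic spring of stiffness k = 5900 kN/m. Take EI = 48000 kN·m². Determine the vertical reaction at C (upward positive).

R_C = 1.01 kN

Release the roller at C. Primary structure: cantilever fixed at A.
Primary-structure tip deflection at C by superposition:
  point load 70.5 at a = 1.25: Pa²(3L − a)/(6EI) = 665.5/EI
Tip deflection under a unit load at C: L³/(3EI) = 651/EI.
With EI = 48000 kN·m²: δ_0 = 0.013865 m and δ_{CC} = 0.013563 m/kN.
Compatibility — the spring shortens by R_C/k under the reaction it provides: δ_0 − R_C·δ_{CC} = R_C/k. With 1/k = 0.000169 m/kN, R_C = δ_0 / (δ_{CC} + 1/k) = 0.013865 / (0.013563 + 0.000169) = 1.01 kN.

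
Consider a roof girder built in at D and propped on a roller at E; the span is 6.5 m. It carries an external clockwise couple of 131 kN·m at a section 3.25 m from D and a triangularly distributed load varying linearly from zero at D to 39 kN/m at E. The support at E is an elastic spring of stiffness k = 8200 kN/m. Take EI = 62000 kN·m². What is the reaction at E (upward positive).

R_E = 85.34 kN

Release the roller at E. Primary structure: cantilever fixed at D.
Downward deflection at the released point E due to the loads:
  clockwise couple 131 at a = 3.25: M₀a(2L − a)/(2EI) = 2076/EI
  triangular load, peak 39 at the free end: 11w₀L⁴/(120EI) = 6382/EI
  δ_0 = 8457/EI
Tip deflection under a unit load at E: L³/(3EI) = 91.54/EI.
With EI = 62000 kN·m²: δ_0 = 0.13641 m and δ_{EE} = 0.001476 m/kN.
Compatibility — the spring shortens by R_E/k under the reaction it provides: δ_0 − R_E·δ_{EE} = R_E/k. With 1/k = 0.000122 m/kN, R_E = δ_0 / (δ_{EE} + 1/k) = 0.13641 / (0.001476 + 0.000122) = 85.34 kN.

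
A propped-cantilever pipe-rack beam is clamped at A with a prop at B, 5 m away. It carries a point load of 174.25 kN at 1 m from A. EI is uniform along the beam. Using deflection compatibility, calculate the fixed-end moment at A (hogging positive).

Remove the prop at B; the released (primary) structure is a cantilever built in at A.
Downward deflection at the released point B due to the loads:
  point load 174.25 at a = 1: Pa²(3L − a)/(6EI) = 406.6/EI
Flexibility coefficient — unit upward force at B: δ_{BB} = L³/(3EI) = 41.67/EI.
The prop prevents deflection at B: R_B = δ_0/δ_{BB} = 406.6/41.67 = 9.758 kN.
Moment equilibrium about A: M_A = Σ(load moments about A) − R_B·L = 174.2 − 9.758×5 = 125.5 kN·m.

M_A = 125.5 kN·m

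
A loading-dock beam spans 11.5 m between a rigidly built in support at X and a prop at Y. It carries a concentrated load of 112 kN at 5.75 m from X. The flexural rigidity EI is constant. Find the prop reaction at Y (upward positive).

R_Y = 35 kN

Release the roller at Y. Primary structure: cantilever fixed at X.
Downward deflection at the released point Y due to the loads:
  point load 112 at a = 5.75: Pa²(3L − a)/(6EI) = 17744/EI
Flexibility coefficient — unit upward force at Y: δ_{YY} = L³/(3EI) = 507/EI.
The prop prevents deflection at Y: R_Y = δ_0/δ_{YY} = 17744/507 = 35 kN.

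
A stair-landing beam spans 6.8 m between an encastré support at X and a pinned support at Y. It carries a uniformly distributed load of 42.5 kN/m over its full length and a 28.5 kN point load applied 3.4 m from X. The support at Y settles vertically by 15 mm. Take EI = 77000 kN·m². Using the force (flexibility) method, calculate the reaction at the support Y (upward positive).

R_Y = 106.3 kN

Take the reaction at Y as the redundant and release it; the primary structure is a cantilever fixed at X.
Primary-structure tip deflection at Y by superposition:
  UDL 42.5: wL⁴/(8EI) = 11359/EI
  point load 28.5 at a = 3.4: Pa²(3L − a)/(6EI) = 933.5/EI
  δ_0 = 12292/EI
Flexibility coefficient — unit upward force at Y: δ_{YY} = L³/(3EI) = 104.8/EI.
With EI = 77000 kN·m²: δ_0 = 0.15964 m and δ_{YY} = 0.001361 m/kN.
Compatibility — the beam at Y must follow the support down by 0.015 m: δ_0 − R_Y·δ_{YY} = 0.015, so R_Y = (0.15964 − 0.015)/0.001361 = 106.3 kN.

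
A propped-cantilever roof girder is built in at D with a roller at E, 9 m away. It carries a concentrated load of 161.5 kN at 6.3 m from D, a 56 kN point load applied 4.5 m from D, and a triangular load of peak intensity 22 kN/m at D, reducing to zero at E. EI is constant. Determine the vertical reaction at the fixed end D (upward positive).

Choose R_E as the redundant. The primary structure is the cantilever fixed at D.
Downward deflection at the released point E due to the loads:
  point load 161.5 at a = 6.3: Pa²(3L − a)/(6EI) = 22114/EI
  point load 56 at a = 4.5: Pa²(3L − a)/(6EI) = 4252/EI
  triangular load, peak 22 at the fixed end: w₀L⁴/(30EI) = 4811/EI
  δ_0 = 31178/EI
Flexibility coefficient — unit upward force at E: δ_{EE} = L³/(3EI) = 243/EI.
The prop prevents deflection at E: R_E = δ_0/δ_{EE} = 31178/243 = 128.3 kN.
Vertical equilibrium: R_D = ΣP − R_E = 316.5 − 128.3 = 188.2 kN.

R_D = 188.2 kN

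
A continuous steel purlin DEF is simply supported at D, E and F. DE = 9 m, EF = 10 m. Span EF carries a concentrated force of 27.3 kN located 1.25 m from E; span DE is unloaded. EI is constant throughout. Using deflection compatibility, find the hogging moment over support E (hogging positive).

Insert a hinge at E; M_E is the redundant, and each span becomes simply supported.
Discontinuity in slope at E on the released structure — sum the simple-span end rotations:
  span EF: point load 27.3 at a = 1.25: Pab(L + b)/(6LEI) = 93.31/EI
  relative rotation θ_0 = (0 + 93.31)/EI = 93.31/EI
A unit hogging moment at E produces rotation L₁/(3EI) + L₂/(3EI) = 6.333/EI.
Slope continuity at E: θ_0 = M_E·6.333/EI, so M_E = 93.31/6.333 = 14.73 kN·m (hogging).

M_E = 14.73 kN·m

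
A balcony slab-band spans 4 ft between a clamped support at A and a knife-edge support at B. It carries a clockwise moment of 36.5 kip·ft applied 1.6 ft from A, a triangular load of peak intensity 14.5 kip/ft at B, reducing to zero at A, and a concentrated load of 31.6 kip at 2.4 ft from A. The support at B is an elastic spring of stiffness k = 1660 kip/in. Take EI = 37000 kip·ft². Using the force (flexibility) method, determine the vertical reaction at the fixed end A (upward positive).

R_A = 25.31 kip

Remove the prop at B; the released (primary) structure is a cantilever built in at A.
Free-end deflection of the primary structure under the applied loading (downward +):
  clockwise couple 36.5 at a = 1.6: M₀a(2L − a)/(2EI) = 186.9/EI
  triangular load, peak 14.5 at the free end: 11w₀L⁴/(120EI) = 340.3/EI
  point load 31.6 at a = 2.4: Pa²(3L − a)/(6EI) = 291.2/EI
  δ_0 = 818.4/EI
Flexibility coefficient — unit upward force at B: δ_{BB} = L³/(3EI) = 21.33/EI.
With EI = 37000 kip·ft²: δ_0 = 0.022118 ft and δ_{BB} = 0.000577 ft/kip.
Compatibility — the spring shortens by R_B/k under the reaction it provides: δ_0 − R_B·δ_{BB} = R_B/k. With 1/k = 1/(1660×12) ft/kip = 0.00005 ft/kip, R_B = δ_0 / (δ_{BB} + 1/k) = 0.022118 / (0.000577 + 0.00005) = 35.29 kip.
Vertical equilibrium: R_A = ΣP − R_B = 60.6 − 35.29 = 25.31 kip.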